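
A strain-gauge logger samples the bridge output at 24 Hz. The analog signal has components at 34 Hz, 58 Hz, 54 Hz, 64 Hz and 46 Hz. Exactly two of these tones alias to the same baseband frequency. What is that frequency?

fs/2 = 12 Hz.
34 Hz mod fs = 10 Hz.
10 Hz ≤ fs/2 = 12 Hz, appears at 10 Hz.
58 Hz mod fs = 10 Hz.
10 Hz ≤ fs/2 = 12 Hz, appears at 10 Hz.
54 Hz mod fs = 6 Hz.
6 Hz ≤ fs/2 = 12 Hz, appears at 6 Hz.
64 Hz mod fs = 16 Hz.
16 Hz > fs/2 = 12 Hz, folds to fs − 16 Hz = 8 Hz.
46 Hz mod fs = 22 Hz.
22 Hz > fs/2 = 12 Hz, folds to fs − 22 Hz = 2 Hz.
34 Hz and 58 Hz both map to 10 Hz.

10 Hz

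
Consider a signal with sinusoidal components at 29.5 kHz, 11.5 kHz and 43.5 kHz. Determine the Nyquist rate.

87 kHz

Highest-frequency component: 43.5 kHz.
Nyquist rate = 2 × 43.5 kHz = 87 kHz.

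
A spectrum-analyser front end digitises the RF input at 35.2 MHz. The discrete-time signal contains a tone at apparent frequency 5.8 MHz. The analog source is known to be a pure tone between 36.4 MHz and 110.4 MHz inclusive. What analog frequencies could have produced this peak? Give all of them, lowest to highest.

Frequencies that alias to 5.8 MHz are k·fs ± 5.8 MHz for integer k ≥ 0.
k=0: 5.8 MHz.
k=1: 29.4 MHz, 41 MHz.
k=2: 64.6 MHz, 76.2 MHz.
k=3: 99.8 MHz, 111.4 MHz.
k=4: 135 MHz, 146.6 MHz.
Within [36.4 MHz, 110.4 MHz]: 41 MHz, 64.6 MHz, 76.2 MHz, 99.8 MHz.

41 MHz, 64.6 MHz, 76.2 MHz, 99.8 MHz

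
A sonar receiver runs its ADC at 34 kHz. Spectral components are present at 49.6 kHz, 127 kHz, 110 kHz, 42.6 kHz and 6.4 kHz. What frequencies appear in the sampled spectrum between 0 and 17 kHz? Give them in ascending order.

6.4 kHz, 8 kHz, 8.6 kHz, 9 kHz, 15.6 kHz

fs/2 = 17 kHz.
49.6 kHz mod fs = 15.6 kHz.
15.6 kHz ≤ fs/2 = 17 kHz, appears at 15.6 kHz.
127 kHz mod fs = 25 kHz.
25 kHz > fs/2 = 17 kHz, folds to fs − 25 kHz = 9 kHz.
110 kHz mod fs = 8 kHz.
8 kHz ≤ fs/2 = 17 kHz, appears at 8 kHz.
42.6 kHz mod fs = 8.6 kHz.
8.6 kHz ≤ fs/2 = 17 kHz, appears at 8.6 kHz.
6.4 kHz ≤ fs/2 = 17 kHz, passes unchanged.
Distinct values: {6.4 kHz, 8 kHz, 8.6 kHz, 9 kHz, 15.6 kHz}.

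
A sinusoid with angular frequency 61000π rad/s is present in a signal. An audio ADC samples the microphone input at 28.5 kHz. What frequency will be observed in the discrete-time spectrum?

2 kHz

ω = 61000π rad/s → f = ω/(2π) = 30500 Hz = 30.5 kHz.
30.5 kHz mod fs = 2 kHz.
2 kHz ≤ fs/2 = 14.25 kHz, appears at 2 kHz.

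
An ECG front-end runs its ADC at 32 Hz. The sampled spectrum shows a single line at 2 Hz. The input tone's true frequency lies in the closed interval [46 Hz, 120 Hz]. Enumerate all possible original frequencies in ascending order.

62 Hz, 66 Hz, 94 Hz, 98 Hz

Frequencies that alias to 2 Hz are k·fs ± 2 Hz for integer k ≥ 0.
k=0: 2 Hz.
k=1: 30 Hz, 34 Hz.
k=2: 62 Hz, 66 Hz.
k=3: 94 Hz, 98 Hz.
k=4: 126 Hz, 130 Hz.
Within [46 Hz, 120 Hz]: 62 Hz, 66 Hz, 94 Hz, 98 Hz.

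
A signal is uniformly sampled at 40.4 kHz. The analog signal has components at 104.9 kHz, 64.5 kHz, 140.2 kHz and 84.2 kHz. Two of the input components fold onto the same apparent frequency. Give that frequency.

fs/2 = 20.2 kHz.
104.9 kHz mod fs = 24.1 kHz.
24.1 kHz > fs/2 = 20.2 kHz, folds to fs − 24.1 kHz = 16.3 kHz.
64.5 kHz mod fs = 24.1 kHz.
24.1 kHz > fs/2 = 20.2 kHz, folds to fs − 24.1 kHz = 16.3 kHz.
140.2 kHz mod fs = 19 kHz.
19 kHz ≤ fs/2 = 20.2 kHz, appears at 19 kHz.
84.2 kHz mod fs = 3.4 kHz.
3.4 kHz ≤ fs/2 = 20.2 kHz, appears at 3.4 kHz.
64.5 kHz and 104.9 kHz both map to 16.3 kHz.

16.3 kHz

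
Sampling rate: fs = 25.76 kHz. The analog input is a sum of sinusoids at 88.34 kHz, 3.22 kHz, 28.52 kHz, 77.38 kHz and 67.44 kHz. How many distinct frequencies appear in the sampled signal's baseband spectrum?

5

fs/2 = 12.88 kHz.
88.34 kHz mod fs = 11.06 kHz.
11.06 kHz ≤ fs/2 = 12.88 kHz, appears at 11.06 kHz.
3.22 kHz ≤ fs/2 = 12.88 kHz, passes unchanged.
28.52 kHz mod fs = 2.76 kHz.
2.76 kHz ≤ fs/2 = 12.88 kHz, appears at 2.76 kHz.
77.38 kHz mod fs = 0.1 kHz.
0.1 kHz ≤ fs/2 = 12.88 kHz, appears at 0.1 kHz.
67.44 kHz mod fs = 15.92 kHz.
15.92 kHz > fs/2 = 12.88 kHz, folds to fs − 15.92 kHz = 9.84 kHz.
Distinct values: {0.1 kHz, 2.76 kHz, 3.22 kHz, 9.84 kHz, 11.06 kHz} → 5.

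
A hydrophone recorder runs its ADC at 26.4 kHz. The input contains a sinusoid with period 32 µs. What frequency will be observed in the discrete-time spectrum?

T = 32 µs → f = 1/T = 31.25 kHz.
31.25 kHz mod fs = 4.85 kHz.
4.85 kHz ≤ fs/2 = 13.2 kHz, appears at 4.85 kHz.

4.85 kHz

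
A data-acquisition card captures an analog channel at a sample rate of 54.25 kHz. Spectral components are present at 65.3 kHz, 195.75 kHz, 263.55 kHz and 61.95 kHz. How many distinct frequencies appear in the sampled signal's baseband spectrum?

fs/2 = 27.125 kHz.
65.3 kHz mod fs = 11.05 kHz.
11.05 kHz ≤ fs/2 = 27.125 kHz, appears at 11.05 kHz.
195.75 kHz mod fs = 33 kHz.
33 kHz > fs/2 = 27.125 kHz, folds to fs − 33 kHz = 21.25 kHz.
263.55 kHz mod fs = 46.55 kHz.
46.55 kHz > fs/2 = 27.125 kHz, folds to fs − 46.55 kHz = 7.7 kHz.
61.95 kHz mod fs = 7.7 kHz.
7.7 kHz ≤ fs/2 = 27.125 kHz, appears at 7.7 kHz.
Distinct values: {7.7 kHz, 11.05 kHz, 21.25 kHz} → 3.

3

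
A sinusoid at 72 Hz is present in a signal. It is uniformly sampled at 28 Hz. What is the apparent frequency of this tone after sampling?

72 Hz mod fs = 16 Hz.
16 Hz > fs/2 = 14 Hz, folds to fs − 16 Hz = 12 Hz.

12 Hz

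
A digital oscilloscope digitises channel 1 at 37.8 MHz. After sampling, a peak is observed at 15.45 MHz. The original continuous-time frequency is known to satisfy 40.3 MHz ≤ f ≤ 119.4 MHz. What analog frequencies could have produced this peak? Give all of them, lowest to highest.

Frequencies that alias to 15.45 MHz are k·fs ± 15.45 MHz for integer k ≥ 0.
k=0: 15.45 MHz.
k=1: 22.35 MHz, 53.25 MHz.
k=2: 60.15 MHz, 91.05 MHz.
k=3: 97.95 MHz, 128.85 MHz.
k=4: 135.75 MHz, 166.65 MHz.
Within [40.3 MHz, 119.4 MHz]: 53.25 MHz, 60.15 MHz, 91.05 MHz, 97.95 MHz.

53.25 MHz, 60.15 MHz, 91.05 MHz, 97.95 MHz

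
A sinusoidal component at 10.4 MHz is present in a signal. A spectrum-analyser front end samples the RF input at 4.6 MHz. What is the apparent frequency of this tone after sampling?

10.4 MHz mod fs = 1.2 MHz.
1.2 MHz ≤ fs/2 = 2.3 MHz, appears at 1.2 MHz.

1.2 MHz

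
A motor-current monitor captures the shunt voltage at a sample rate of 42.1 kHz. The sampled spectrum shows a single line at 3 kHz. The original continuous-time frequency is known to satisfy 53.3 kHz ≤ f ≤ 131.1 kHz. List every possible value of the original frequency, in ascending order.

81.2 kHz, 87.2 kHz, 123.3 kHz, 129.3 kHz

Frequencies that alias to 3 kHz are k·fs ± 3 kHz for integer k ≥ 0.
k=0: 3 kHz.
k=1: 39.1 kHz, 45.1 kHz.
k=2: 81.2 kHz, 87.2 kHz.
k=3: 123.3 kHz, 129.3 kHz.
k=4: 165.4 kHz, 171.4 kHz.
Within [53.3 kHz, 131.1 kHz]: 81.2 kHz, 87.2 kHz, 123.3 kHz, 129.3 kHz.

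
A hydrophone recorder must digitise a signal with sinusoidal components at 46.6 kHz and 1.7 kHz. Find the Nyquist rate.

Highest-frequency component: 46.6 kHz.
Nyquist rate = 2 × 46.6 kHz = 93.2 kHz.

93.2 kHz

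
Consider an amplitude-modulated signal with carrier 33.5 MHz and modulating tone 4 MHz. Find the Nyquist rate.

75 MHz

AM sidebands sit at fc ± fm = 29.5 MHz and 37.5 MHz.
Highest-frequency component: 37.5 MHz.
Nyquist rate = 2 × 37.5 MHz = 75 MHz.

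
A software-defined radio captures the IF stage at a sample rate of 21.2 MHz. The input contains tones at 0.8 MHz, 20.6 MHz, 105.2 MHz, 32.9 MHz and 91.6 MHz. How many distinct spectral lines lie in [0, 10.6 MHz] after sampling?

fs/2 = 10.6 MHz.
0.8 MHz ≤ fs/2 = 10.6 MHz, passes unchanged.
20.6 MHz > fs/2 = 10.6 MHz, folds to fs − 20.6 MHz = 0.6 MHz.
105.2 MHz mod fs = 20.4 MHz.
20.4 MHz > fs/2 = 10.6 MHz, folds to fs − 20.4 MHz = 0.8 MHz.
32.9 MHz mod fs = 11.7 MHz.
11.7 MHz > fs/2 = 10.6 MHz, folds to fs − 11.7 MHz = 9.5 MHz.
91.6 MHz mod fs = 6.8 MHz.
6.8 MHz ≤ fs/2 = 10.6 MHz, appears at 6.8 MHz.
Distinct values: {0.6 MHz, 0.8 MHz, 6.8 MHz, 9.5 MHz} → 4.

4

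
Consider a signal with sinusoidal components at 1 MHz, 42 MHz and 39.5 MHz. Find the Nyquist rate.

Highest-frequency component: 42 MHz.
Nyquist rate = 2 × 42 MHz = 84 MHz.

84 MHz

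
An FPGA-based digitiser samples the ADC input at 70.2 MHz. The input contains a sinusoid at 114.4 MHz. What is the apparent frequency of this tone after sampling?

114.4 MHz mod fs = 44.2 MHz.
44.2 MHz > fs/2 = 35.1 MHz, folds to fs − 44.2 MHz = 26 MHz.

26 MHz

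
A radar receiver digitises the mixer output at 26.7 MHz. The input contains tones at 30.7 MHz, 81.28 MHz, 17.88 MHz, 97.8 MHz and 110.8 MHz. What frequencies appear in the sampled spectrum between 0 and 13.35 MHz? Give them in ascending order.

1.18 MHz, 4 MHz, 8.82 MHz, 9 MHz

fs/2 = 13.35 MHz.
30.7 MHz mod fs = 4 MHz.
4 MHz ≤ fs/2 = 13.35 MHz, appears at 4 MHz.
81.28 MHz mod fs = 1.18 MHz.
1.18 MHz ≤ fs/2 = 13.35 MHz, appears at 1.18 MHz.
17.88 MHz > fs/2 = 13.35 MHz, folds to fs − 17.88 MHz = 8.82 MHz.
97.8 MHz mod fs = 17.7 MHz.
17.7 MHz > fs/2 = 13.35 MHz, folds to fs − 17.7 MHz = 9 MHz.
110.8 MHz mod fs = 4 MHz.
4 MHz ≤ fs/2 = 13.35 MHz, appears at 4 MHz.
Distinct values: {1.18 MHz, 4 MHz, 8.82 MHz, 9 MHz}.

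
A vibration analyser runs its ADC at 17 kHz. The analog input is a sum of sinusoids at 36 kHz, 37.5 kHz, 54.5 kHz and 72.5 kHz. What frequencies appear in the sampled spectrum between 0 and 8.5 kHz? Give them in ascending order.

fs/2 = 8.5 kHz.
36 kHz mod fs = 2 kHz.
2 kHz ≤ fs/2 = 8.5 kHz, appears at 2 kHz.
37.5 kHz mod fs = 3.5 kHz.
3.5 kHz ≤ fs/2 = 8.5 kHz, appears at 3.5 kHz.
54.5 kHz mod fs = 3.5 kHz.
3.5 kHz ≤ fs/2 = 8.5 kHz, appears at 3.5 kHz.
72.5 kHz mod fs = 4.5 kHz.
4.5 kHz ≤ fs/2 = 8.5 kHz, appears at 4.5 kHz.
Distinct values: {2 kHz, 3.5 kHz, 4.5 kHz}.

2 kHz, 3.5 kHz, 4.5 kHz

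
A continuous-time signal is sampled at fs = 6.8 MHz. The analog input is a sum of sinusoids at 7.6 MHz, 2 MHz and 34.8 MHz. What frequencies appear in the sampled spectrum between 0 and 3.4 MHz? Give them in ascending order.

0.8 MHz, 2 MHz

fs/2 = 3.4 MHz.
7.6 MHz mod fs = 0.8 MHz.
0.8 MHz ≤ fs/2 = 3.4 MHz, appears at 0.8 MHz.
2 MHz ≤ fs/2 = 3.4 MHz, passes unchanged.
34.8 MHz mod fs = 0.8 MHz.
0.8 MHz ≤ fs/2 = 3.4 MHz, appears at 0.8 MHz.
Distinct values: {0.8 MHz, 2 MHz}.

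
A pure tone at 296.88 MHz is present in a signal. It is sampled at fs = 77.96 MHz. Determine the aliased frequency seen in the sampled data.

14.96 MHz

296.88 MHz mod fs = 63 MHz.
63 MHz > fs/2 = 38.98 MHz, folds to fs − 63 MHz = 14.96 MHz.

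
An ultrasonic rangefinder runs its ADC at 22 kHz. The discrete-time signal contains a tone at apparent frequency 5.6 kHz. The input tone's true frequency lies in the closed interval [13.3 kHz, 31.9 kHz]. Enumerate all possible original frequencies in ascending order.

Frequencies that alias to 5.6 kHz are k·fs ± 5.6 kHz for integer k ≥ 0.
k=0: 5.6 kHz.
k=1: 16.4 kHz, 27.6 kHz.
k=2: 38.4 kHz, 49.6 kHz.
Within [13.3 kHz, 31.9 kHz]: 16.4 kHz, 27.6 kHz.

16.4 kHz, 27.6 kHz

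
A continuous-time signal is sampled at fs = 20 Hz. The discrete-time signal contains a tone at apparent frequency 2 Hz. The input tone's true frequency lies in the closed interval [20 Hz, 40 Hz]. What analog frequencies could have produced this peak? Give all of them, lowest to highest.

Frequencies that alias to 2 Hz are k·fs ± 2 Hz for integer k ≥ 0.
k=0: 2 Hz.
k=1: 18 Hz, 22 Hz.
k=2: 38 Hz, 42 Hz.
k=3: 58 Hz, 62 Hz.
Within [20 Hz, 40 Hz]: 22 Hz, 38 Hz.

22 Hz, 38 Hz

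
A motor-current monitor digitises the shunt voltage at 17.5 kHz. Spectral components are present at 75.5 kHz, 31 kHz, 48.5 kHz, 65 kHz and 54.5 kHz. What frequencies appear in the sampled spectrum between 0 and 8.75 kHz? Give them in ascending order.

2 kHz, 4 kHz, 5 kHz, 5.5 kHz

fs/2 = 8.75 kHz.
75.5 kHz mod fs = 5.5 kHz.
5.5 kHz ≤ fs/2 = 8.75 kHz, appears at 5.5 kHz.
31 kHz mod fs = 13.5 kHz.
13.5 kHz > fs/2 = 8.75 kHz, folds to fs − 13.5 kHz = 4 kHz.
48.5 kHz mod fs = 13.5 kHz.
13.5 kHz > fs/2 = 8.75 kHz, folds to fs − 13.5 kHz = 4 kHz.
65 kHz mod fs = 12.5 kHz.
12.5 kHz > fs/2 = 8.75 kHz, folds to fs − 12.5 kHz = 5 kHz.
54.5 kHz mod fs = 2 kHz.
2 kHz ≤ fs/2 = 8.75 kHz, appears at 2 kHz.
Distinct values: {2 kHz, 4 kHz, 5 kHz, 5.5 kHz}.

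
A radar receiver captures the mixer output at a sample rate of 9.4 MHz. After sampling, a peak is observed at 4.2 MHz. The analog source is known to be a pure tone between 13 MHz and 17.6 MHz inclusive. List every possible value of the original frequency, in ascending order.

Frequencies that alias to 4.2 MHz are k·fs ± 4.2 MHz for integer k ≥ 0.
k=0: 4.2 MHz.
k=1: 5.2 MHz, 13.6 MHz.
k=2: 14.6 MHz, 23 MHz.
k=3: 24 MHz, 32.4 MHz.
Within [13 MHz, 17.6 MHz]: 13.6 MHz, 14.6 MHz.

13.6 MHz, 14.6 MHz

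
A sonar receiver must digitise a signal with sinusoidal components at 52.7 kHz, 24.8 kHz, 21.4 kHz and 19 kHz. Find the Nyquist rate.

105.4 kHz

Highest-frequency component: 52.7 kHz.
Nyquist rate = 2 × 52.7 kHz = 105.4 kHz.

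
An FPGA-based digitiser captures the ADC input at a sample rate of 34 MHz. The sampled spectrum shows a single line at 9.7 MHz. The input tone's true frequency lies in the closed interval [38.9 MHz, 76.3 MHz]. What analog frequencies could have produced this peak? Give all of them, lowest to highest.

Frequencies that alias to 9.7 MHz are k·fs ± 9.7 MHz for integer k ≥ 0.
k=0: 9.7 MHz.
k=1: 24.3 MHz, 43.7 MHz.
k=2: 58.3 MHz, 77.7 MHz.
k=3: 92.3 MHz, 111.7 MHz.
Within [38.9 MHz, 76.3 MHz]: 43.7 MHz, 58.3 MHz.

43.7 MHz, 58.3 MHz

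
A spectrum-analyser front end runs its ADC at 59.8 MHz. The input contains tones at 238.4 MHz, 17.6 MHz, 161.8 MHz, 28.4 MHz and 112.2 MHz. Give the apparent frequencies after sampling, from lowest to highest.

fs/2 = 29.9 MHz.
238.4 MHz mod fs = 59 MHz.
59 MHz > fs/2 = 29.9 MHz, folds to fs − 59 MHz = 0.8 MHz.
17.6 MHz ≤ fs/2 = 29.9 MHz, passes unchanged.
161.8 MHz mod fs = 42.2 MHz.
42.2 MHz > fs/2 = 29.9 MHz, folds to fs − 42.2 MHz = 17.6 MHz.
28.4 MHz ≤ fs/2 = 29.9 MHz, passes unchanged.
112.2 MHz mod fs = 52.4 MHz.
52.4 MHz > fs/2 = 29.9 MHz, folds to fs − 52.4 MHz = 7.4 MHz.
Distinct values: {0.8 MHz, 7.4 MHz, 17.6 MHz, 28.4 MHz}.

0.8 MHz, 7.4 MHz, 17.6 MHz, 28.4 MHz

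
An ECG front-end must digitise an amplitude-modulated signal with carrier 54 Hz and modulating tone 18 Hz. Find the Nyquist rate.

AM sidebands sit at fc ± fm = 36 Hz and 72 Hz.
Highest-frequency component: 72 Hz.
Nyquist rate = 2 × 72 Hz = 144 Hz.

144 Hz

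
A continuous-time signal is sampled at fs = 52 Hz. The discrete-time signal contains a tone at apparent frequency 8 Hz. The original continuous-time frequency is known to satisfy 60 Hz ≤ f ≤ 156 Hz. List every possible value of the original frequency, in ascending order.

60 Hz, 96 Hz, 112 Hz, 148 Hz

Frequencies that alias to 8 Hz are k·fs ± 8 Hz for integer k ≥ 0.
k=0: 8 Hz.
k=1: 44 Hz, 60 Hz.
k=2: 96 Hz, 112 Hz.
k=3: 148 Hz, 164 Hz.
k=4: 200 Hz, 216 Hz.
Within [60 Hz, 156 Hz]: 60 Hz, 96 Hz, 112 Hz, 148 Hz.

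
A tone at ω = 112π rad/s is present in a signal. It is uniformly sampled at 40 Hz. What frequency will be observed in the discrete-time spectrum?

16 Hz

ω = 112π rad/s → f = ω/(2π) = 56 Hz.
56 Hz mod fs = 16 Hz.
16 Hz ≤ fs/2 = 20 Hz, appears at 16 Hz.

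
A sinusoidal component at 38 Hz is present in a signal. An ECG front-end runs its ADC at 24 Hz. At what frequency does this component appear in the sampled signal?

38 Hz mod fs = 14 Hz.
14 Hz > fs/2 = 12 Hz, folds to fs − 14 Hz = 10 Hz.

10 Hz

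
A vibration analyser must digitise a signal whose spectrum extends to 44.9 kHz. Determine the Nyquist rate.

Nyquist rate = 2 × 44.9 kHz = 89.8 kHz.

89.8 kHz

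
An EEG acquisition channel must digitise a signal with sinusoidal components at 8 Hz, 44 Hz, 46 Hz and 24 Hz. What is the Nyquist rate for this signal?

92 Hz

Highest-frequency component: 46 Hz.
Nyquist rate = 2 × 46 Hz = 92 Hz.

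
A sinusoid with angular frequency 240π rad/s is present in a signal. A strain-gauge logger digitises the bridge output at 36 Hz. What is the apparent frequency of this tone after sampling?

12 Hz

ω = 240π rad/s → f = ω/(2π) = 120 Hz.
120 Hz mod fs = 12 Hz.
12 Hz ≤ fs/2 = 18 Hz, appears at 12 Hz.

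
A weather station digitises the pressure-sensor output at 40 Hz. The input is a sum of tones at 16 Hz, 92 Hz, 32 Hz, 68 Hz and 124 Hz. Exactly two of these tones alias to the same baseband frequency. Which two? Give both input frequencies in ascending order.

68 Hz, 92 Hz

fs/2 = 20 Hz.
16 Hz ≤ fs/2 = 20 Hz, passes unchanged.
92 Hz mod fs = 12 Hz.
12 Hz ≤ fs/2 = 20 Hz, appears at 12 Hz.
32 Hz > fs/2 = 20 Hz, folds to fs − 32 Hz = 8 Hz.
68 Hz mod fs = 28 Hz.
28 Hz > fs/2 = 20 Hz, folds to fs − 28 Hz = 12 Hz.
124 Hz mod fs = 4 Hz.
4 Hz ≤ fs/2 = 20 Hz, appears at 4 Hz.
68 Hz and 92 Hz both map to 12 Hz.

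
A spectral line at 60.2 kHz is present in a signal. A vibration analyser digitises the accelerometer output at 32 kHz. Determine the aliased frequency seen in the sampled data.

60.2 kHz mod fs = 28.2 kHz.
28.2 kHz > fs/2 = 16 kHz, folds to fs − 28.2 kHz = 3.8 kHz.

3.8 kHz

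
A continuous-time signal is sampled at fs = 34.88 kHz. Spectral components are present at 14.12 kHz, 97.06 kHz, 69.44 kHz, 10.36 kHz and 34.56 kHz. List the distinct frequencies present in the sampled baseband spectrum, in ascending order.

fs/2 = 17.44 kHz.
14.12 kHz ≤ fs/2 = 17.44 kHz, passes unchanged.
97.06 kHz mod fs = 27.3 kHz.
27.3 kHz > fs/2 = 17.44 kHz, folds to fs − 27.3 kHz = 7.58 kHz.
69.44 kHz mod fs = 34.56 kHz.
34.56 kHz > fs/2 = 17.44 kHz, folds to fs − 34.56 kHz = 0.32 kHz.
10.36 kHz ≤ fs/2 = 17.44 kHz, passes unchanged.
34.56 kHz > fs/2 = 17.44 kHz, folds to fs − 34.56 kHz = 0.32 kHz.
Distinct values: {0.32 kHz, 7.58 kHz, 10.36 kHz, 14.12 kHz}.

0.32 kHz, 7.58 kHz, 10.36 kHz, 14.12 kHz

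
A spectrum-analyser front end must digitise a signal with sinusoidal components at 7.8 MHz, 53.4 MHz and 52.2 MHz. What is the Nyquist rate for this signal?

106.8 MHz

Highest-frequency component: 53.4 MHz.
Nyquist rate = 2 × 53.4 MHz = 106.8 MHz.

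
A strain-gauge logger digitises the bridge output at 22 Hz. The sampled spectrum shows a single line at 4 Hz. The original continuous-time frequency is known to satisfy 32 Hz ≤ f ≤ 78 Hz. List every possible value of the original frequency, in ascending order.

40 Hz, 48 Hz, 62 Hz, 70 Hz

Frequencies that alias to 4 Hz are k·fs ± 4 Hz for integer k ≥ 0.
k=0: 4 Hz.
k=1: 18 Hz, 26 Hz.
k=2: 40 Hz, 48 Hz.
k=3: 62 Hz, 70 Hz.
k=4: 84 Hz, 92 Hz.
Within [32 Hz, 78 Hz]: 40 Hz, 48 Hz, 62 Hz, 70 Hz.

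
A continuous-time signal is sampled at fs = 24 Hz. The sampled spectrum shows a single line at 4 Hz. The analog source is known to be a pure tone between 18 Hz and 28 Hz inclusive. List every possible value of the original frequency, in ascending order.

Frequencies that alias to 4 Hz are k·fs ± 4 Hz for integer k ≥ 0.
k=0: 4 Hz.
k=1: 20 Hz, 28 Hz.
k=2: 44 Hz, 52 Hz.
Within [18 Hz, 28 Hz]: 20 Hz, 28 Hz.

20 Hz, 28 Hz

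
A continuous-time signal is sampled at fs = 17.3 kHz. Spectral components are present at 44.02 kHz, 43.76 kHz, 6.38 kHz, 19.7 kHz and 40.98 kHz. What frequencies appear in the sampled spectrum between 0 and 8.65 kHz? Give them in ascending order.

fs/2 = 8.65 kHz.
44.02 kHz mod fs = 9.42 kHz.
9.42 kHz > fs/2 = 8.65 kHz, folds to fs − 9.42 kHz = 7.88 kHz.
43.76 kHz mod fs = 9.16 kHz.
9.16 kHz > fs/2 = 8.65 kHz, folds to fs − 9.16 kHz = 8.14 kHz.
6.38 kHz ≤ fs/2 = 8.65 kHz, passes unchanged.
19.7 kHz mod fs = 2.4 kHz.
2.4 kHz ≤ fs/2 = 8.65 kHz, appears at 2.4 kHz.
40.98 kHz mod fs = 6.38 kHz.
6.38 kHz ≤ fs/2 = 8.65 kHz, appears at 6.38 kHz.
Distinct values: {2.4 kHz, 6.38 kHz, 7.88 kHz, 8.14 kHz}.

2.4 kHz, 6.38 kHz, 7.88 kHz, 8.14 kHz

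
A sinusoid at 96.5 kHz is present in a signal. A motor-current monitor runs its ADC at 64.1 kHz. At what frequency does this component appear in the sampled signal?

96.5 kHz mod fs = 32.4 kHz.
32.4 kHz > fs/2 = 32.05 kHz, folds to fs − 32.4 kHz = 31.7 kHz.

31.7 kHz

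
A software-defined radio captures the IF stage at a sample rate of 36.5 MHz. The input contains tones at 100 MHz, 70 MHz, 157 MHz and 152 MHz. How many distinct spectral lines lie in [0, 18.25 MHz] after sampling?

fs/2 = 18.25 MHz.
100 MHz mod fs = 27 MHz.
27 MHz > fs/2 = 18.25 MHz, folds to fs − 27 MHz = 9.5 MHz.
70 MHz mod fs = 33.5 MHz.
33.5 MHz > fs/2 = 18.25 MHz, folds to fs − 33.5 MHz = 3 MHz.
157 MHz mod fs = 11 MHz.
11 MHz ≤ fs/2 = 18.25 MHz, appears at 11 MHz.
152 MHz mod fs = 6 MHz.
6 MHz ≤ fs/2 = 18.25 MHz, appears at 6 MHz.
Distinct values: {3 MHz, 6 MHz, 9.5 MHz, 11 MHz} → 4.

4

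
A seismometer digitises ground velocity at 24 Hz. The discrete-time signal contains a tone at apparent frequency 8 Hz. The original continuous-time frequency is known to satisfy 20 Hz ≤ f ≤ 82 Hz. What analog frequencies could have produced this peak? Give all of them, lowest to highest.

32 Hz, 40 Hz, 56 Hz, 64 Hz, 80 Hz

Frequencies that alias to 8 Hz are k·fs ± 8 Hz for integer k ≥ 0.
k=0: 8 Hz.
k=1: 16 Hz, 32 Hz.
k=2: 40 Hz, 56 Hz.
k=3: 64 Hz, 80 Hz.
k=4: 88 Hz, 104 Hz.
Within [20 Hz, 82 Hz]: 32 Hz, 40 Hz, 56 Hz, 64 Hz, 80 Hz.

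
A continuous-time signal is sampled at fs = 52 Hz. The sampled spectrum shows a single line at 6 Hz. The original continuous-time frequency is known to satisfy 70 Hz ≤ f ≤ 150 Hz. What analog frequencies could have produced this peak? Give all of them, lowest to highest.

Frequencies that alias to 6 Hz are k·fs ± 6 Hz for integer k ≥ 0.
k=0: 6 Hz.
k=1: 46 Hz, 58 Hz.
k=2: 98 Hz, 110 Hz.
k=3: 150 Hz, 162 Hz.
k=4: 202 Hz, 214 Hz.
Within [70 Hz, 150 Hz]: 98 Hz, 110 Hz, 150 Hz.

98 Hz, 110 Hz, 150 Hz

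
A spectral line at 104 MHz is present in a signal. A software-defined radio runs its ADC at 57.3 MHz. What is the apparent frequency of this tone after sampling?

10.6 MHz

104 MHz mod fs = 46.7 MHz.
46.7 MHz > fs/2 = 28.65 MHz, folds to fs − 46.7 MHz = 10.6 MHz.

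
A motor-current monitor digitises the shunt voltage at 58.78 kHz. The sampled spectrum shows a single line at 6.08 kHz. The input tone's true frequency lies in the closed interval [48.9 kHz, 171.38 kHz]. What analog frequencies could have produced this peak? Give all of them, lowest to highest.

Frequencies that alias to 6.08 kHz are k·fs ± 6.08 kHz for integer k ≥ 0.
k=0: 6.08 kHz.
k=1: 52.7 kHz, 64.86 kHz.
k=2: 111.48 kHz, 123.64 kHz.
k=3: 170.26 kHz, 182.42 kHz.
k=4: 229.04 kHz, 241.2 kHz.
Within [48.9 kHz, 171.38 kHz]: 52.7 kHz, 64.86 kHz, 111.48 kHz, 123.64 kHz, 170.26 kHz.

52.7 kHz, 64.86 kHz, 111.48 kHz, 123.64 kHz, 170.26 kHz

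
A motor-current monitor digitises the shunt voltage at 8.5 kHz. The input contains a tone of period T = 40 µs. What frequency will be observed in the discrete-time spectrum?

0.5 kHz

T = 40 µs → f = 1/T = 25 kHz.
25 kHz mod fs = 8 kHz.
8 kHz > fs/2 = 4.25 kHz, folds to fs − 8 kHz = 0.5 kHz.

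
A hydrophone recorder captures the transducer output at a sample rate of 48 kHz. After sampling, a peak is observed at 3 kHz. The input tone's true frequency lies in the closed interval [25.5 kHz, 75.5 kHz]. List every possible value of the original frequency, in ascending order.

45 kHz, 51 kHz

Frequencies that alias to 3 kHz are k·fs ± 3 kHz for integer k ≥ 0.
k=0: 3 kHz.
k=1: 45 kHz, 51 kHz.
k=2: 93 kHz, 99 kHz.
Within [25.5 kHz, 75.5 kHz]: 45 kHz, 51 kHz.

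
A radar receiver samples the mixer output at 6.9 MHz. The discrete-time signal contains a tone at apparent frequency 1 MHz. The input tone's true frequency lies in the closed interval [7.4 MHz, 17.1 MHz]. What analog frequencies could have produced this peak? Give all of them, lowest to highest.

Frequencies that alias to 1 MHz are k·fs ± 1 MHz for integer k ≥ 0.
k=0: 1 MHz.
k=1: 5.9 MHz, 7.9 MHz.
k=2: 12.8 MHz, 14.8 MHz.
k=3: 19.7 MHz, 21.7 MHz.
Within [7.4 MHz, 17.1 MHz]: 7.9 MHz, 12.8 MHz, 14.8 MHz.

7.9 MHz, 12.8 MHz, 14.8 MHz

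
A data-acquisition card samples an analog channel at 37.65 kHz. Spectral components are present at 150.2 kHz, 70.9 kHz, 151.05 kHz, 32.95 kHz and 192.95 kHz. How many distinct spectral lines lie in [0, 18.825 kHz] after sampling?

4

fs/2 = 18.825 kHz.
150.2 kHz mod fs = 37.25 kHz.
37.25 kHz > fs/2 = 18.825 kHz, folds to fs − 37.25 kHz = 0.4 kHz.
70.9 kHz mod fs = 33.25 kHz.
33.25 kHz > fs/2 = 18.825 kHz, folds to fs − 33.25 kHz = 4.4 kHz.
151.05 kHz mod fs = 0.45 kHz.
0.45 kHz ≤ fs/2 = 18.825 kHz, appears at 0.45 kHz.
32.95 kHz > fs/2 = 18.825 kHz, folds to fs − 32.95 kHz = 4.7 kHz.
192.95 kHz mod fs = 4.7 kHz.
4.7 kHz ≤ fs/2 = 18.825 kHz, appears at 4.7 kHz.
Distinct values: {0.4 kHz, 0.45 kHz, 4.4 kHz, 4.7 kHz} → 4.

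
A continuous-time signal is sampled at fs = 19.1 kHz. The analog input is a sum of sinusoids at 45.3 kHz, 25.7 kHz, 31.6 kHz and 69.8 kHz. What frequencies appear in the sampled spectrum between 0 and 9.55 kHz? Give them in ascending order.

6.6 kHz, 7.1 kHz

fs/2 = 9.55 kHz.
45.3 kHz mod fs = 7.1 kHz.
7.1 kHz ≤ fs/2 = 9.55 kHz, appears at 7.1 kHz.
25.7 kHz mod fs = 6.6 kHz.
6.6 kHz ≤ fs/2 = 9.55 kHz, appears at 6.6 kHz.
31.6 kHz mod fs = 12.5 kHz.
12.5 kHz > fs/2 = 9.55 kHz, folds to fs − 12.5 kHz = 6.6 kHz.
69.8 kHz mod fs = 12.5 kHz.
12.5 kHz > fs/2 = 9.55 kHz, folds to fs − 12.5 kHz = 6.6 kHz.
Distinct values: {6.6 kHz, 7.1 kHz}.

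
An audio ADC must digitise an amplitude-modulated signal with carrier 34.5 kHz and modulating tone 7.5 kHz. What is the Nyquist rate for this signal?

AM sidebands sit at fc ± fm = 27 kHz and 42 kHz.
Highest-frequency component: 42 kHz.
Nyquist rate = 2 × 42 kHz = 84 kHz.

84 kHz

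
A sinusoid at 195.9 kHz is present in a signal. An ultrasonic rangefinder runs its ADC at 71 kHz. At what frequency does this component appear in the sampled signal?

17.1 kHz

195.9 kHz mod fs = 53.9 kHz.
53.9 kHz > fs/2 = 35.5 kHz, folds to fs − 53.9 kHz = 17.1 kHz.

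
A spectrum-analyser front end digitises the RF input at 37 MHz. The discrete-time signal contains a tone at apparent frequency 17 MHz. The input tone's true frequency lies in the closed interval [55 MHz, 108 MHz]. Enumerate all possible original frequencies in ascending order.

57 MHz, 91 MHz, 94 MHz

Frequencies that alias to 17 MHz are k·fs ± 17 MHz for integer k ≥ 0.
k=0: 17 MHz.
k=1: 20 MHz, 54 MHz.
k=2: 57 MHz, 91 MHz.
k=3: 94 MHz, 128 MHz.
k=4: 131 MHz, 165 MHz.
Within [55 MHz, 108 MHz]: 57 MHz, 91 MHz, 94 MHz.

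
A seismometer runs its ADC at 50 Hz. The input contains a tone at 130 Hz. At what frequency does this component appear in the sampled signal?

130 Hz mod fs = 30 Hz.
30 Hz > fs/2 = 25 Hz, folds to fs − 30 Hz = 20 Hz.

20 Hz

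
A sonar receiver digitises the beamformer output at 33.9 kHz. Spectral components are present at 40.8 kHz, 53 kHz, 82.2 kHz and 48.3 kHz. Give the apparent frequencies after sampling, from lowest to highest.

6.9 kHz, 14.4 kHz, 14.8 kHz

fs/2 = 16.95 kHz.
40.8 kHz mod fs = 6.9 kHz.
6.9 kHz ≤ fs/2 = 16.95 kHz, appears at 6.9 kHz.
53 kHz mod fs = 19.1 kHz.
19.1 kHz > fs/2 = 16.95 kHz, folds to fs − 19.1 kHz = 14.8 kHz.
82.2 kHz mod fs = 14.4 kHz.
14.4 kHz ≤ fs/2 = 16.95 kHz, appears at 14.4 kHz.
48.3 kHz mod fs = 14.4 kHz.
14.4 kHz ≤ fs/2 = 16.95 kHz, appears at 14.4 kHz.
Distinct values: {6.9 kHz, 14.4 kHz, 14.8 kHz}.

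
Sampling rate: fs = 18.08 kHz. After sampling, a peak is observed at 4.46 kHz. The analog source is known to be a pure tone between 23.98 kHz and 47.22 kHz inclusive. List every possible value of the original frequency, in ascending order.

31.7 kHz, 40.62 kHz

Frequencies that alias to 4.46 kHz are k·fs ± 4.46 kHz for integer k ≥ 0.
k=0: 4.46 kHz.
k=1: 13.62 kHz, 22.54 kHz.
k=2: 31.7 kHz, 40.62 kHz.
k=3: 49.78 kHz, 58.7 kHz.
Within [23.98 kHz, 47.22 kHz]: 31.7 kHz, 40.62 kHz.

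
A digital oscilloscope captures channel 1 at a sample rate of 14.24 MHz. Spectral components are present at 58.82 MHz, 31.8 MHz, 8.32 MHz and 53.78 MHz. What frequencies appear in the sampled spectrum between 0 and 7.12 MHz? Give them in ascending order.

1.86 MHz, 3.18 MHz, 3.32 MHz, 5.92 MHz

fs/2 = 7.12 MHz.
58.82 MHz mod fs = 1.86 MHz.
1.86 MHz ≤ fs/2 = 7.12 MHz, appears at 1.86 MHz.
31.8 MHz mod fs = 3.32 MHz.
3.32 MHz ≤ fs/2 = 7.12 MHz, appears at 3.32 MHz.
8.32 MHz > fs/2 = 7.12 MHz, folds to fs − 8.32 MHz = 5.92 MHz.
53.78 MHz mod fs = 11.06 MHz.
11.06 MHz > fs/2 = 7.12 MHz, folds to fs − 11.06 MHz = 3.18 MHz.
Distinct values: {1.86 MHz, 3.18 MHz, 3.32 MHz, 5.92 MHz}.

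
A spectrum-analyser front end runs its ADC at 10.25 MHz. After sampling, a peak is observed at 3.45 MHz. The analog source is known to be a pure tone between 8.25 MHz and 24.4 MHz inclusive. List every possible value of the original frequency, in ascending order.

Frequencies that alias to 3.45 MHz are k·fs ± 3.45 MHz for integer k ≥ 0.
k=0: 3.45 MHz.
k=1: 6.8 MHz, 13.7 MHz.
k=2: 17.05 MHz, 23.95 MHz.
k=3: 27.3 MHz, 34.2 MHz.
Within [8.25 MHz, 24.4 MHz]: 13.7 MHz, 17.05 MHz, 23.95 MHz.

13.7 MHz, 17.05 MHz, 23.95 MHz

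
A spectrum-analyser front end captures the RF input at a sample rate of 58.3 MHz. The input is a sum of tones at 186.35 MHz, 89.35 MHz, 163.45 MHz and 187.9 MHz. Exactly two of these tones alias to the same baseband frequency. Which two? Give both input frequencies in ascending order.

fs/2 = 29.15 MHz.
186.35 MHz mod fs = 11.45 MHz.
11.45 MHz ≤ fs/2 = 29.15 MHz, appears at 11.45 MHz.
89.35 MHz mod fs = 31.05 MHz.
31.05 MHz > fs/2 = 29.15 MHz, folds to fs − 31.05 MHz = 27.25 MHz.
163.45 MHz mod fs = 46.85 MHz.
46.85 MHz > fs/2 = 29.15 MHz, folds to fs − 46.85 MHz = 11.45 MHz.
187.9 MHz mod fs = 13 MHz.
13 MHz ≤ fs/2 = 29.15 MHz, appears at 13 MHz.
163.45 MHz and 186.35 MHz both map to 11.45 MHz.

163.45 MHz, 186.35 MHz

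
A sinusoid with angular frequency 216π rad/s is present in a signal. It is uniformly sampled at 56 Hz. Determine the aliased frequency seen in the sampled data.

4 Hz

ω = 216π rad/s → f = ω/(2π) = 108 Hz.
108 Hz mod fs = 52 Hz.
52 Hz > fs/2 = 28 Hz, folds to fs − 52 Hz = 4 Hz.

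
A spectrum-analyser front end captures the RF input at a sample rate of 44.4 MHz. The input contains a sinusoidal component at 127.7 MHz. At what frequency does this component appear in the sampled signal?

5.5 MHz

127.7 MHz mod fs = 38.9 MHz.
38.9 MHz > fs/2 = 22.2 MHz, folds to fs − 38.9 MHz = 5.5 MHz.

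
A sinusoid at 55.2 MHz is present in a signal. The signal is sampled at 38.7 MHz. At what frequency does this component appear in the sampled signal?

55.2 MHz mod fs = 16.5 MHz.
16.5 MHz ≤ fs/2 = 19.35 MHz, appears at 16.5 MHz.

16.5 MHz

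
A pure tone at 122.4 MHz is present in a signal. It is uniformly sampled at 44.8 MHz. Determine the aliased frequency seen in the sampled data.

12 MHz

122.4 MHz mod fs = 32.8 MHz.
32.8 MHz > fs/2 = 22.4 MHz, folds to fs − 32.8 MHz = 12 MHz.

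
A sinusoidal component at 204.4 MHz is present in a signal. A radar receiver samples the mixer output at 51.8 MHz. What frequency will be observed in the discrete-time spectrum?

2.8 MHz

204.4 MHz mod fs = 49 MHz.
49 MHz > fs/2 = 25.9 MHz, folds to fs − 49 MHz = 2.8 MHz.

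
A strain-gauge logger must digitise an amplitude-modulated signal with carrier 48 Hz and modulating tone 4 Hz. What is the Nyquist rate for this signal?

104 Hz

AM sidebands sit at fc ± fm = 44 Hz and 52 Hz.
Highest-frequency component: 52 Hz.
Nyquist rate = 2 × 52 Hz = 104 Hz.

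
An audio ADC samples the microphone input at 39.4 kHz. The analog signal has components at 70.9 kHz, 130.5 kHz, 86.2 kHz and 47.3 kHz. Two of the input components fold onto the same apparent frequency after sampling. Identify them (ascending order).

fs/2 = 19.7 kHz.
70.9 kHz mod fs = 31.5 kHz.
31.5 kHz > fs/2 = 19.7 kHz, folds to fs − 31.5 kHz = 7.9 kHz.
130.5 kHz mod fs = 12.3 kHz.
12.3 kHz ≤ fs/2 = 19.7 kHz, appears at 12.3 kHz.
86.2 kHz mod fs = 7.4 kHz.
7.4 kHz ≤ fs/2 = 19.7 kHz, appears at 7.4 kHz.
47.3 kHz mod fs = 7.9 kHz.
7.9 kHz ≤ fs/2 = 19.7 kHz, appears at 7.9 kHz.
47.3 kHz and 70.9 kHz both map to 7.9 kHz.

47.3 kHz, 70.9 kHz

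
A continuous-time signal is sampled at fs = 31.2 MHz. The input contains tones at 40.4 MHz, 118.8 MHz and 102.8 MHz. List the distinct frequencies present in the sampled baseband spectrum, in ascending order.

6 MHz, 9.2 MHz

fs/2 = 15.6 MHz.
40.4 MHz mod fs = 9.2 MHz.
9.2 MHz ≤ fs/2 = 15.6 MHz, appears at 9.2 MHz.
118.8 MHz mod fs = 25.2 MHz.
25.2 MHz > fs/2 = 15.6 MHz, folds to fs − 25.2 MHz = 6 MHz.
102.8 MHz mod fs = 9.2 MHz.
9.2 MHz ≤ fs/2 = 15.6 MHz, appears at 9.2 MHz.
Distinct values: {6 MHz, 9.2 MHz}.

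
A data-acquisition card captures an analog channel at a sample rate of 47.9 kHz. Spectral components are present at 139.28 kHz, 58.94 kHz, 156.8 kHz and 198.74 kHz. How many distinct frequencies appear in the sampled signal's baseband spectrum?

fs/2 = 23.95 kHz.
139.28 kHz mod fs = 43.48 kHz.
43.48 kHz > fs/2 = 23.95 kHz, folds to fs − 43.48 kHz = 4.42 kHz.
58.94 kHz mod fs = 11.04 kHz.
11.04 kHz ≤ fs/2 = 23.95 kHz, appears at 11.04 kHz.
156.8 kHz mod fs = 13.1 kHz.
13.1 kHz ≤ fs/2 = 23.95 kHz, appears at 13.1 kHz.
198.74 kHz mod fs = 7.14 kHz.
7.14 kHz ≤ fs/2 = 23.95 kHz, appears at 7.14 kHz.
Distinct values: {4.42 kHz, 7.14 kHz, 11.04 kHz, 13.1 kHz} → 4.

4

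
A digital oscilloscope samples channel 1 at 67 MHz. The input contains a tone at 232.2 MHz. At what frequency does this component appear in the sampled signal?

232.2 MHz mod fs = 31.2 MHz.
31.2 MHz ≤ fs/2 = 33.5 MHz, appears at 31.2 MHz.

31.2 MHz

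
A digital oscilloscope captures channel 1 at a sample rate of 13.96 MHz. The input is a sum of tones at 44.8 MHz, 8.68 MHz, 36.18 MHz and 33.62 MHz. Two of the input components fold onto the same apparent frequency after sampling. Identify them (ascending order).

33.62 MHz, 36.18 MHz

fs/2 = 6.98 MHz.
44.8 MHz mod fs = 2.92 MHz.
2.92 MHz ≤ fs/2 = 6.98 MHz, appears at 2.92 MHz.
8.68 MHz > fs/2 = 6.98 MHz, folds to fs − 8.68 MHz = 5.28 MHz.
36.18 MHz mod fs = 8.26 MHz.
8.26 MHz > fs/2 = 6.98 MHz, folds to fs − 8.26 MHz = 5.7 MHz.
33.62 MHz mod fs = 5.7 MHz.
5.7 MHz ≤ fs/2 = 6.98 MHz, appears at 5.7 MHz.
33.62 MHz and 36.18 MHz both map to 5.7 MHz.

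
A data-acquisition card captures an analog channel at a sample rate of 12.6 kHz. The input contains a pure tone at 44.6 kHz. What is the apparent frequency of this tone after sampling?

44.6 kHz mod fs = 6.8 kHz.
6.8 kHz > fs/2 = 6.3 kHz, folds to fs − 6.8 kHz = 5.8 kHz.

5.8 kHz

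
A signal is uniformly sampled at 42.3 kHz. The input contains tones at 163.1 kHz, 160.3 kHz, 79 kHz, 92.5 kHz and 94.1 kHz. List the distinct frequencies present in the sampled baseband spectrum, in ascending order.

5.6 kHz, 6.1 kHz, 7.9 kHz, 8.9 kHz, 9.5 kHz

fs/2 = 21.15 kHz.
163.1 kHz mod fs = 36.2 kHz.
36.2 kHz > fs/2 = 21.15 kHz, folds to fs − 36.2 kHz = 6.1 kHz.
160.3 kHz mod fs = 33.4 kHz.
33.4 kHz > fs/2 = 21.15 kHz, folds to fs − 33.4 kHz = 8.9 kHz.
79 kHz mod fs = 36.7 kHz.
36.7 kHz > fs/2 = 21.15 kHz, folds to fs − 36.7 kHz = 5.6 kHz.
92.5 kHz mod fs = 7.9 kHz.
7.9 kHz ≤ fs/2 = 21.15 kHz, appears at 7.9 kHz.
94.1 kHz mod fs = 9.5 kHz.
9.5 kHz ≤ fs/2 = 21.15 kHz, appears at 9.5 kHz.
Distinct values: {5.6 kHz, 6.1 kHz, 7.9 kHz, 8.9 kHz, 9.5 kHz}.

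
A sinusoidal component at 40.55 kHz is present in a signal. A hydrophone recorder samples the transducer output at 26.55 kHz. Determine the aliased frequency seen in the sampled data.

12.55 kHz

40.55 kHz mod fs = 14 kHz.
14 kHz > fs/2 = 13.275 kHz, folds to fs − 14 kHz = 12.55 kHz.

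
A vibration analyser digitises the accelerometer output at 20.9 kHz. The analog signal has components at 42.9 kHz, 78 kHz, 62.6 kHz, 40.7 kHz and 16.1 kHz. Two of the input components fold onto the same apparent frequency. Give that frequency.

fs/2 = 10.45 kHz.
42.9 kHz mod fs = 1.1 kHz.
1.1 kHz ≤ fs/2 = 10.45 kHz, appears at 1.1 kHz.
78 kHz mod fs = 15.3 kHz.
15.3 kHz > fs/2 = 10.45 kHz, folds to fs − 15.3 kHz = 5.6 kHz.
62.6 kHz mod fs = 20.8 kHz.
20.8 kHz > fs/2 = 10.45 kHz, folds to fs − 20.8 kHz = 0.1 kHz.
40.7 kHz mod fs = 19.8 kHz.
19.8 kHz > fs/2 = 10.45 kHz, folds to fs − 19.8 kHz = 1.1 kHz.
16.1 kHz > fs/2 = 10.45 kHz, folds to fs − 16.1 kHz = 4.8 kHz.
40.7 kHz and 42.9 kHz both map to 1.1 kHz.

1.1 kHz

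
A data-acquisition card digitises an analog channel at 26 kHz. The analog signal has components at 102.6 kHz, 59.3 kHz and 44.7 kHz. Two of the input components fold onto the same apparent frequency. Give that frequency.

fs/2 = 13 kHz.
102.6 kHz mod fs = 24.6 kHz.
24.6 kHz > fs/2 = 13 kHz, folds to fs − 24.6 kHz = 1.4 kHz.
59.3 kHz mod fs = 7.3 kHz.
7.3 kHz ≤ fs/2 = 13 kHz, appears at 7.3 kHz.
44.7 kHz mod fs = 18.7 kHz.
18.7 kHz > fs/2 = 13 kHz, folds to fs − 18.7 kHz = 7.3 kHz.
44.7 kHz and 59.3 kHz both map to 7.3 kHz.

7.3 kHz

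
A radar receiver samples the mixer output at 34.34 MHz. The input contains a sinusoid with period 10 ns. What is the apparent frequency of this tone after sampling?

T = 10 ns → f = 1/T = 100 MHz.
100 MHz mod fs = 31.32 MHz.
31.32 MHz > fs/2 = 17.17 MHz, folds to fs − 31.32 MHz = 3.02 MHz.

3.02 MHz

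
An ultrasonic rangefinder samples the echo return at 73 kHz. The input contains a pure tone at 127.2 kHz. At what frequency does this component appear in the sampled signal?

127.2 kHz mod fs = 54.2 kHz.
54.2 kHz > fs/2 = 36.5 kHz, folds to fs − 54.2 kHz = 18.8 kHz.

18.8 kHz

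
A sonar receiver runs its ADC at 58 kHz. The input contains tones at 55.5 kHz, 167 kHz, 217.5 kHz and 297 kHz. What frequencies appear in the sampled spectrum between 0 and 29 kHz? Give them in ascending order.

fs/2 = 29 kHz.
55.5 kHz > fs/2 = 29 kHz, folds to fs − 55.5 kHz = 2.5 kHz.
167 kHz mod fs = 51 kHz.
51 kHz > fs/2 = 29 kHz, folds to fs − 51 kHz = 7 kHz.
217.5 kHz mod fs = 43.5 kHz.
43.5 kHz > fs/2 = 29 kHz, folds to fs − 43.5 kHz = 14.5 kHz.
297 kHz mod fs = 7 kHz.
7 kHz ≤ fs/2 = 29 kHz, appears at 7 kHz.
Distinct values: {2.5 kHz, 7 kHz, 14.5 kHz}.

2.5 kHz, 7 kHz, 14.5 kHz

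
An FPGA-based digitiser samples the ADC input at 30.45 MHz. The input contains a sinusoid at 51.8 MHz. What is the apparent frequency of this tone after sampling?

51.8 MHz mod fs = 21.35 MHz.
21.35 MHz > fs/2 = 15.225 MHz, folds to fs − 21.35 MHz = 9.1 MHz.

9.1 MHz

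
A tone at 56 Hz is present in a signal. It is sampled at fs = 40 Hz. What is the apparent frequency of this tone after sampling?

56 Hz mod fs = 16 Hz.
16 Hz ≤ fs/2 = 20 Hz, appears at 16 Hz.

16 Hz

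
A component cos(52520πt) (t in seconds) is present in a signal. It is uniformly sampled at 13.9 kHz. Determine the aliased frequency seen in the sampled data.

1.54 kHz

ω = 52520π rad/s → f = ω/(2π) = 26260 Hz = 26.26 kHz.
26.26 kHz mod fs = 12.36 kHz.
12.36 kHz > fs/2 = 6.95 kHz, folds to fs − 12.36 kHz = 1.54 kHz.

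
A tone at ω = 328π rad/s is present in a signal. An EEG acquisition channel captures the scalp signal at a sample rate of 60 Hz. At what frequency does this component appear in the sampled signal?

ω = 328π rad/s → f = ω/(2π) = 164 Hz.
164 Hz mod fs = 44 Hz.
44 Hz > fs/2 = 30 Hz, folds to fs − 44 Hz = 16 Hz.

16 Hz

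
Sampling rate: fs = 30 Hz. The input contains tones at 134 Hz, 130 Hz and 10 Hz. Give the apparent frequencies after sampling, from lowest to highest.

fs/2 = 15 Hz.
134 Hz mod fs = 14 Hz.
14 Hz ≤ fs/2 = 15 Hz, appears at 14 Hz.
130 Hz mod fs = 10 Hz.
10 Hz ≤ fs/2 = 15 Hz, appears at 10 Hz.
10 Hz ≤ fs/2 = 15 Hz, passes unchanged.
Distinct values: {10 Hz, 14 Hz}.

10 Hz, 14 Hz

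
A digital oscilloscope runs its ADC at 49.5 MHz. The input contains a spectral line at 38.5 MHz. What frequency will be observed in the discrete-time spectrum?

11 MHz

38.5 MHz > fs/2 = 24.75 MHz, folds to fs − 38.5 MHz = 11 MHz.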